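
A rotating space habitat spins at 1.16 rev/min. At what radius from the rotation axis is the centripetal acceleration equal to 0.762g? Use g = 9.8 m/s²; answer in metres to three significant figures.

506 m

ω = 1.16 rev/min × 2π/60 = 0.1215 rad/s.
a_c = ω²r = 0.762g ⇒ r = 0.762 × 9.8 / (0.1215)² = 7.468/0.01476 = 506.1 m.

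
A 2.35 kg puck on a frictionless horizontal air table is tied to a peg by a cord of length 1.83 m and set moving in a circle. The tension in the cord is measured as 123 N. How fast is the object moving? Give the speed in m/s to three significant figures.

9.79 m/s

T = m v²/r ⇒ v = √(T r / m) = √(123 × 1.83 / 2.35) = √95.78 = 9.787 m/s.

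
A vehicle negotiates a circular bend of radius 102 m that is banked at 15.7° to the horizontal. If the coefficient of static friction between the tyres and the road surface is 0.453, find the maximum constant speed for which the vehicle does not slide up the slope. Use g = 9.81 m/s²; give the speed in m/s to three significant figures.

29.0 m/s

At the maximum speed, friction acts down the slope at its limiting value f = μN. Radially (horizontal, toward centre): N sinθ + μN cosθ = mv²/r. Vertically: N cosθ − μN sinθ = mg.
Dividing: v² = r g (sinθ + μcosθ)/(cosθ − μsinθ).
sinθ + μcosθ = 0.2706 + 0.453×0.9627 = 0.7067; cosθ − μsinθ = 0.9627 − 0.453×0.2706 = 0.8401.
v² = 102 × 9.81 × 0.7067/0.8401 = 841.7 m²/s², so v = 29.01 m/s.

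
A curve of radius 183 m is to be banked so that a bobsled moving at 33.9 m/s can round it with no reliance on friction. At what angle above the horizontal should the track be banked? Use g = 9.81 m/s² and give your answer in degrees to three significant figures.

With no friction, the horizontal component of the normal force provides the centripetal force: N sinθ = mv²/r, while N cosθ = mg vertically.
Dividing: tanθ = v²/(r g) = (33.9)²/(183 × 9.81) = 1149/1795 = 0.6401.
θ = arctan(0.6401) = 32.63°.

32.6°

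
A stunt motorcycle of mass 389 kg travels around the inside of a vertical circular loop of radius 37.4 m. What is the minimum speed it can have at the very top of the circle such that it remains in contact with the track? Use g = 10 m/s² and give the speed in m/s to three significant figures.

19.3 m/s

At the highest point the centre is directly below, so both the weight and N act inward: N + mg = mv²/r.
At minimum speed N → 0, so mg = mv_min²/r ⇒ v_min = √(g r) = √(10.0 × 37.4) = 19.34 m/s.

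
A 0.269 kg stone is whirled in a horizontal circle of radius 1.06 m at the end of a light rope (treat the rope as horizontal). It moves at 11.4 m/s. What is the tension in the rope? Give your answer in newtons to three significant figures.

The tension is the only horizontal force, so it supplies the full centripetal force: T = m v²/r = 0.269 × (11.40)²/1.06 = 0.269 × 130.0/1.06 = 32.98 N.

33.0 N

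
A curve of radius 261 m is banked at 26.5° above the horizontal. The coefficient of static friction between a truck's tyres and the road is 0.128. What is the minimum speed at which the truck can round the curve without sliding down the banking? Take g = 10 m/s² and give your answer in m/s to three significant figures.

At the minimum speed, friction acts up the slope at its limiting value f = μN. Radially (horizontal, toward centre): N sinθ − μN cosθ = mv²/r. Vertically: N cosθ + μN sinθ = mg.
Dividing: v² = r g (sinθ − μcosθ)/(cosθ + μsinθ).
sinθ − μcosθ = 0.4462 − 0.128×0.8949 = 0.3316; cosθ + μsinθ = 0.8949 + 0.128×0.4462 = 0.9520.
v² = 261 × 10.0 × 0.3316/0.9520 = 909.2 m²/s², so v = 30.15 m/s.

30.2 m/s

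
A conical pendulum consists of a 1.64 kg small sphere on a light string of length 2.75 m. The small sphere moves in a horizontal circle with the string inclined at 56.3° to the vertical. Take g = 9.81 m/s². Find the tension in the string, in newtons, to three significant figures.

29.0 N

Vertically the bob has no acceleration, so T cosθ = mg.
T = mg/cosθ = 1.64 × 9.81 / cos 56.3° = 16.09/0.5548 = 29.00 N.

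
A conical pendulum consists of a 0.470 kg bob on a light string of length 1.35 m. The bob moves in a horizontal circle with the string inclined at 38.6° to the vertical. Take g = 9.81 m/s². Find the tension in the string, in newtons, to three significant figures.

5.90 N

Vertically the bob has no acceleration, so T cosθ = mg.
T = mg/cosθ = 0.470 × 9.81 / cos 38.6° = 4.611/0.7815 = 5.900 N.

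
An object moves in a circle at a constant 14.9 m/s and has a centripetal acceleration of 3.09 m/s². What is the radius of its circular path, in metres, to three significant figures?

71.8 m

a_c = v²/r ⇒ r = v²/a_c = (14.9)²/3.09 = 222.0/3.09 = 71.85 m.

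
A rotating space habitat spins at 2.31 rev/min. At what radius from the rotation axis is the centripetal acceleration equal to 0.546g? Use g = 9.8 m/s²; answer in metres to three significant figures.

91.4 m

ω = 2.31 rev/min × 2π/60 = 0.2419 rad/s.
a_c = ω²r = 0.546g ⇒ r = 0.546 × 9.8 / (0.2419)² = 5.351/0.05852 = 91.44 m.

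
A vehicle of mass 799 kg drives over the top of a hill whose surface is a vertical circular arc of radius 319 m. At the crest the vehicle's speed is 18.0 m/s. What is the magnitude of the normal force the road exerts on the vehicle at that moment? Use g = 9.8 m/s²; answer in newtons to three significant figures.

At the crest the centripetal acceleration points downward (toward the centre of the arc), so mg − N = mv²/r.
N = m(g − v²/r) = 799 × (9.8 − (18.0)²/319) = 799 × (9.8 − 1.016) = 799 × 8.784 = 7019 N.

7020 N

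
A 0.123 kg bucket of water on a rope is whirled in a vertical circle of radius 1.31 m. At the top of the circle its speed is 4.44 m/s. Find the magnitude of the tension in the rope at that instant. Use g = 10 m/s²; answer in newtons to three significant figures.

0.621 N

At the top, both T and the weight mg point inward (toward the centre), so T + mg = mv²/r.
T = m(v²/r − g) = 0.123 × ((4.44)²/1.31 − 10.0) = 0.123 × (15.05 − 10.0) = 0.123 × 5.049 = 0.6210 N.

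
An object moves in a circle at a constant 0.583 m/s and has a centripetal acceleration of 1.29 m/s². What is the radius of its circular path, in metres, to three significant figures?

a_c = v²/r ⇒ r = v²/a_c = (0.583)²/1.29 = 0.3399/1.29 = 0.2635 m.

0.263 m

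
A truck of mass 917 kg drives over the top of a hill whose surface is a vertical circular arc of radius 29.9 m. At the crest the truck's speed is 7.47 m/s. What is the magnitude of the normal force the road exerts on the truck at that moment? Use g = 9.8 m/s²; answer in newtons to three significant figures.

At the crest the centripetal acceleration points downward (toward the centre of the arc), so mg − N = mv²/r.
N = m(g − v²/r) = 917 × (9.8 − (7.47)²/29.9) = 917 × (9.8 − 1.866) = 917 × 7.934 = 7275 N.

7280 N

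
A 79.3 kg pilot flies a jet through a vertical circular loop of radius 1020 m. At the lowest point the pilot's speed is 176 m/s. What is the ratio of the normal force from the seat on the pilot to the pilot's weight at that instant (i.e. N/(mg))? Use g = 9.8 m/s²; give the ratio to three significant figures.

4.10

At the bottom, N − mg = mv²/r, so N = m(v²/r + g) and N/(mg) = v²/(rg) + 1 = (176)²/(1020 × 9.8) + 1 = 3.099 + 1 = 4.099.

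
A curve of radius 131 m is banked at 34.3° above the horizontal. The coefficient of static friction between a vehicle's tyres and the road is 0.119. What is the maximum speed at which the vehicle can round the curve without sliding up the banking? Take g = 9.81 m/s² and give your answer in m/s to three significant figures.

33.5 m/s

At the maximum speed, friction acts down the slope at its limiting value f = μN. Radially (horizontal, toward centre): N sinθ + μN cosθ = mv²/r. Vertically: N cosθ − μN sinθ = mg.
Dividing: v² = r g (sinθ + μcosθ)/(cosθ − μsinθ).
sinθ + μcosθ = 0.5635 + 0.119×0.8261 = 0.6618; cosθ − μsinθ = 0.8261 − 0.119×0.5635 = 0.7590.
v² = 131 × 9.81 × 0.6618/0.7590 = 1121 m²/s², so v = 33.47 m/s.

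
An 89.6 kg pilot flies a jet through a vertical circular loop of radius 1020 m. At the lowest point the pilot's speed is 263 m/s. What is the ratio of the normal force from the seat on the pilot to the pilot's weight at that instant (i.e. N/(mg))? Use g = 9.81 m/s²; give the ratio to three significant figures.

7.91

At the bottom, N − mg = mv²/r, so N = m(v²/r + g) and N/(mg) = v²/(rg) + 1 = (263)²/(1020 × 9.81) + 1 = 6.913 + 1 = 7.913.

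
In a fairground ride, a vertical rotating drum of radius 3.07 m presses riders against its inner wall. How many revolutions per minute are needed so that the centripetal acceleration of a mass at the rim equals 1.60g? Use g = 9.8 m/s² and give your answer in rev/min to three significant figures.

Require ω²r = 1.60g, so ω = √(1.60 × 9.8/3.07) = 2.260 rad/s.
In rev/min: ω × 60/(2π) = 2.260 × 60/(2π) = 21.58 rev/min.

21.6 rev/min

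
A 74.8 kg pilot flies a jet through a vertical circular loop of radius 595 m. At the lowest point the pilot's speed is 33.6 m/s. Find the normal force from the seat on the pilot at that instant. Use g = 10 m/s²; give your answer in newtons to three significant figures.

890 N

At the lowest point, N points up (toward the centre) and the weight mg points down (away from the centre), so the net inward force is N − mg = mv²/r.
N = m(v²/r + g) = 74.8 × ((33.6)²/595 + 10.0) = 74.8 × (1.897 + 10.0) = 74.8 × 11.90 = 889.9 N.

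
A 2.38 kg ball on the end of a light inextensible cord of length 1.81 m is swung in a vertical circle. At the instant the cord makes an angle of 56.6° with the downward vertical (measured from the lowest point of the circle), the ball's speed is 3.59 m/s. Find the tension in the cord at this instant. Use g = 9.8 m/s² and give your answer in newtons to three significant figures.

29.8 N

Take the radial direction toward the centre of the circle as positive. The component of the weight along the string toward the centre is −mg cos φ (φ measured from the bottom), so Newton's second law along the string gives T − mg cos φ = m v²/r.
cos 56.6° = 0.5505, so T = m(v²/r + g cos φ) = 2.38 × ((3.59)²/1.81 + 9.8 × 0.5505) = 2.38 × (7.120 + (5.395)) = 2.38 × 12.52 = 29.79 N.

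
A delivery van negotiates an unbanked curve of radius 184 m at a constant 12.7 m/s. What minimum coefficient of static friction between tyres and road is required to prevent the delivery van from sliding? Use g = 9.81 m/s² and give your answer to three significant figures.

0.0894

Friction provides the centripetal force: μ_s m g = m v²/r, so μ_s = v²/(g r) = (12.70)²/(9.81 × 184) = 161.3/1805 = 0.08936.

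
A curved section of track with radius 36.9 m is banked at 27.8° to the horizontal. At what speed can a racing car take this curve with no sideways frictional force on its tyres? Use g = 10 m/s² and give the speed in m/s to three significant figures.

13.9 m/s

On a frictionless banked curve, N sinθ = mv²/r and N cosθ = mg, so tanθ = v²/(rg).
v = √(r g tanθ) = √(36.9 × 10.0 × tan 27.8°) = √(36.9 × 10.0 × 0.5272) = √194.6 = 13.95 m/s.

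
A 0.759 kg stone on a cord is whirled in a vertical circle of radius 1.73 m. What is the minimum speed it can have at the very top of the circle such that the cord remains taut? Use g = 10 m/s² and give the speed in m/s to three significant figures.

4.16 m/s

At the highest point the centre is directly below, so both the weight and T act inward: T + mg = mv²/r.
At minimum speed T → 0, so mg = mv_min²/r ⇒ v_min = √(g r) = √(10.0 × 1.73) = 4.159 m/s.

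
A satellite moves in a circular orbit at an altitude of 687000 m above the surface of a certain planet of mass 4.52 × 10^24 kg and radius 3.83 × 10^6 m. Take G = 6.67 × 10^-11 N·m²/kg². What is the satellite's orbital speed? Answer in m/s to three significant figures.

Orbital radius r = R + h = 3.83 × 10^6 + 687000 = 4.517 × 10^6 m.
Gravity supplies the centripetal force: G M m / r² = m v² / r, so v = √(GM/r).
v = √(6.67 × 10^-11 × 4.52 × 10^24 / 4.517 × 10^6) = √(6.674 × 10^7) = 8170 m/s.

8170 m/s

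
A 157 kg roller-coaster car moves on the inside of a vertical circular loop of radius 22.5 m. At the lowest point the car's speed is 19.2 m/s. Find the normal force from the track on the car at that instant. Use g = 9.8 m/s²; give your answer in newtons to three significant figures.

4110 N

At the lowest point, N points up (toward the centre) and the weight mg points down (away from the centre), so the net inward force is N − mg = mv²/r.
N = m(v²/r + g) = 157 × ((19.2)²/22.5 + 9.8) = 157 × (16.38 + 9.8) = 157 × 26.18 = 4111 N.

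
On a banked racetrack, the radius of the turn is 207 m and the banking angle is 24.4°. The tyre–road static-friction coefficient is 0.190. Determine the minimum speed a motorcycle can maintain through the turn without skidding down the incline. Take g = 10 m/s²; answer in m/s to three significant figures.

At the minimum speed, friction acts up the slope at its limiting value f = μN. Radially (horizontal, toward centre): N sinθ − μN cosθ = mv²/r. Vertically: N cosθ + μN sinθ = mg.
Dividing: v² = r g (sinθ − μcosθ)/(cosθ + μsinθ).
sinθ − μcosθ = 0.4131 − 0.190×0.9107 = 0.2401; cosθ + μsinθ = 0.9107 + 0.190×0.4131 = 0.9892.
v² = 207 × 10.0 × 0.2401/0.9892 = 502.4 m²/s², so v = 22.41 m/s.

22.4 m/s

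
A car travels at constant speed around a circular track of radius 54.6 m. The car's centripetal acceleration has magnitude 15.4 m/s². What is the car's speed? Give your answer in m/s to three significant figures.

29.0 m/s

a_c = v²/r ⇒ v = √(a_c · r) = √(15.4 × 54.6) = √840.8 = 29.00 m/s.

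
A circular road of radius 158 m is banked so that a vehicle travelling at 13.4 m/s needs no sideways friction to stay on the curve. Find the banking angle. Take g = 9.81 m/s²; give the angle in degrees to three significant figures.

For a frictionless banked turn: horizontally N sinθ = mv²/r and vertically N cosθ = mg.
Dividing: tanθ = v²/(r g) = (13.4)²/(158 × 9.81) = 179.6/1550 = 0.1158.
θ = arctan(0.1158) = 6.608°.

6.61°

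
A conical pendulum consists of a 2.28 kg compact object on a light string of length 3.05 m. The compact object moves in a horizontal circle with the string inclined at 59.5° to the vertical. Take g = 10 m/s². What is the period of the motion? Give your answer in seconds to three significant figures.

r = L sinθ = 2.628 m. From T sinθ = mω²r and T cosθ = mg: tanθ = ω²r/g, so ω² = g tanθ / r = g/(L cosθ).
ω = √(g/(L cosθ)) = √(10.0/(3.05 × 0.5075)) = √6.460 = 2.542 rad/s.
Period = 2π/ω = 2.472 s.

2.47 s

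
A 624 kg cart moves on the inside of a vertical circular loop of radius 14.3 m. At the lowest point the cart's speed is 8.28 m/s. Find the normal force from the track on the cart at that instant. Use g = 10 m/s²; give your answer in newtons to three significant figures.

At the lowest point, N points up (toward the centre) and the weight mg points down (away from the centre), so the net inward force is N − mg = mv²/r.
N = m(v²/r + g) = 624 × ((8.28)²/14.3 + 10.0) = 624 × (4.794 + 10.0) = 624 × 14.79 = 9232 N.

9230 N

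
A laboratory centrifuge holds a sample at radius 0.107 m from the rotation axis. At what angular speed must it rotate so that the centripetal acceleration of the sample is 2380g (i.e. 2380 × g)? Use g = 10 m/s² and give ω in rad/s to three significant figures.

472 rad/s

Centripetal acceleration a_c = ω²r. Setting ω²r = 2380g:
ω = √(2380g / r) = √(2380 × 10.0 / 0.107) = √222400 = 471.6 rad/s.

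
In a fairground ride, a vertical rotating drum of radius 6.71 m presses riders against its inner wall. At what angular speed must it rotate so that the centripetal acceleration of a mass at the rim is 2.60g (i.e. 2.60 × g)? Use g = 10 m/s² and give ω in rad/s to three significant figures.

1.97 rad/s

Centripetal acceleration a_c = ω²r. Setting ω²r = 2.60g:
ω = √(2.60g / r) = √(2.60 × 10.0 / 6.71) = √3.875 = 1.968 rad/s.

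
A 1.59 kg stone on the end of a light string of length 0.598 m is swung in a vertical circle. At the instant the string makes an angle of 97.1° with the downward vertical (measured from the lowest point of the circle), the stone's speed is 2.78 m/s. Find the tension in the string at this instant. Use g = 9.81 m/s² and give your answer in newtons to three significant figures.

18.6 N

Take the radial direction toward the centre of the circle as positive. The component of the weight along the string toward the centre is −mg cos φ (φ measured from the bottom), so Newton's second law along the string gives T − mg cos φ = m v²/r.
cos 97.1° = -0.1236, so T = m(v²/r + g cos φ) = 1.59 × ((2.78)²/0.598 + 9.81 × -0.1236) = 1.59 × (12.92 + (-1.213)) = 1.59 × 11.71 = 18.62 N.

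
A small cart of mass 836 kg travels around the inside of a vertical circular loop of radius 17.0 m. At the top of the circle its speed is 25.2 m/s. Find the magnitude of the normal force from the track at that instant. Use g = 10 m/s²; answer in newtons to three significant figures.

22900 N

At the top, both N and the weight mg point inward (toward the centre), so N + mg = mv²/r.
N = m(v²/r − g) = 836 × ((25.2)²/17.0 − 10.0) = 836 × (37.36 − 10.0) = 836 × 27.36 = 22870 N.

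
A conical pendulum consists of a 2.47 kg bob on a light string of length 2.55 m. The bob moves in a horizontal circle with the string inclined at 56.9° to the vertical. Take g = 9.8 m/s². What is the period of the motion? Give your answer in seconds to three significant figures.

r = L sinθ = 2.136 m. From T sinθ = mω²r and T cosθ = mg: tanθ = ω²r/g, so ω² = g tanθ / r = g/(L cosθ).
ω = √(g/(L cosθ)) = √(9.8/(2.55 × 0.5461)) = √7.037 = 2.653 rad/s.
Period = 2π/ω = 2.369 s.

2.37 s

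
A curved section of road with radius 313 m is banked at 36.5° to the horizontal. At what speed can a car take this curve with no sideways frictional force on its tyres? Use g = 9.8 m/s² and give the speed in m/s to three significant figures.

On a frictionless banked curve, N sinθ = mv²/r and N cosθ = mg, so tanθ = v²/(rg).
v = √(r g tanθ) = √(313 × 9.8 × tan 36.5°) = √(313 × 9.8 × 0.7400) = √2270 = 47.64 m/s.

47.6 m/s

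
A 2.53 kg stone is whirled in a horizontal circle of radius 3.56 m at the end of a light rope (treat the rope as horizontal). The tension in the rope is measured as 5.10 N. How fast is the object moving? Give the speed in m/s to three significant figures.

2.68 m/s

T = m v²/r ⇒ v = √(T r / m) = √(5.10 × 3.56 / 2.53) = √7.176 = 2.679 m/s.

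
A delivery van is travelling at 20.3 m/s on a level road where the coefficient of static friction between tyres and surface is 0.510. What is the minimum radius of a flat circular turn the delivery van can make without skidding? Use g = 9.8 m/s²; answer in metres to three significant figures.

At the limit, μ_s m g = m v²/r, so r_min = v²/(μ_s g) = (20.3)²/(0.510 × 9.8) = 412.1/4.998 = 82.45 m.

82.5 m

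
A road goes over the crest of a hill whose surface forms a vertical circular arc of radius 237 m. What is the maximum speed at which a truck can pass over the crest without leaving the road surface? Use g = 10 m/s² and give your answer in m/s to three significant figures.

48.7 m/s

At the crest the centre of the circle is below the truck, so the net downward (centripetal) force is mg − N = mv²/r.
The truck leaves the road when N → 0, giving v_max = √(g r) = √(10.0 × 237) = 48.68 m/s.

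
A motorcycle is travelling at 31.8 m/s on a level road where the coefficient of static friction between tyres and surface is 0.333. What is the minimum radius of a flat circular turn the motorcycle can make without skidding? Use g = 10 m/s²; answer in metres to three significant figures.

At the limit, μ_s m g = m v²/r, so r_min = v²/(μ_s g) = (31.8)²/(0.333 × 10.0) = 1011/3.330 = 303.7 m.

304 m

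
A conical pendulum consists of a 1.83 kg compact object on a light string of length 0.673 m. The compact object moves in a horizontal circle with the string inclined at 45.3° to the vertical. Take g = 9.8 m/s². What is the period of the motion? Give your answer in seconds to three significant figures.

1.38 s

r = L sinθ = 0.4784 m. From T sinθ = mω²r and T cosθ = mg: tanθ = ω²r/g, so ω² = g tanθ / r = g/(L cosθ).
ω = √(g/(L cosθ)) = √(9.8/(0.673 × 0.7034)) = √20.70 = 4.550 rad/s.
Period = 2π/ω = 1.381 s.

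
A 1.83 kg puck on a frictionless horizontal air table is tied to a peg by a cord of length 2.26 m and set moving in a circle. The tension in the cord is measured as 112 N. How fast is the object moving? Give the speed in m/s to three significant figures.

T = m v²/r ⇒ v = √(T r / m) = √(112 × 2.26 / 1.83) = √138.3 = 11.76 m/s.

11.8 m/s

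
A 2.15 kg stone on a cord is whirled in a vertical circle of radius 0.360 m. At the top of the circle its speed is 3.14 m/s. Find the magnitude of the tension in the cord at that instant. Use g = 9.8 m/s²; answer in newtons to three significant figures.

At the top, both T and the weight mg point inward (toward the centre), so T + mg = mv²/r.
T = m(v²/r − g) = 2.15 × ((3.14)²/0.360 − 9.8) = 2.15 × (27.39 − 9.8) = 2.15 × 17.59 = 37.81 N.

37.8 N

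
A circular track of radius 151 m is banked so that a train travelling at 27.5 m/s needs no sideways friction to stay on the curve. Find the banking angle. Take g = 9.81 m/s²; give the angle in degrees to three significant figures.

27.0°

With no friction, the horizontal component of the normal force provides the centripetal force: N sinθ = mv²/r, while N cosθ = mg vertically.
Dividing: tanθ = v²/(r g) = (27.5)²/(151 × 9.81) = 756.2/1481 = 0.5105.
θ = arctan(0.5105) = 27.05°.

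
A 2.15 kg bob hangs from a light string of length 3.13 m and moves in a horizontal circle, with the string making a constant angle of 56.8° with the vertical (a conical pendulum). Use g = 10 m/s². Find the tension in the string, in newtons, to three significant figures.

Vertically the bob has no acceleration, so T cosθ = mg.
T = mg/cosθ = 2.15 × 10.0 / cos 56.8° = 21.50/0.5476 = 39.26 N.

39.3 N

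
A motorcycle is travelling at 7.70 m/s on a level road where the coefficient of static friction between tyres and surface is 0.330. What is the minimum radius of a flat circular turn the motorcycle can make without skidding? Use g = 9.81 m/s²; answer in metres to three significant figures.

18.3 m

At the limit, μ_s m g = m v²/r, so r_min = v²/(μ_s g) = (7.70)²/(0.330 × 9.81) = 59.29/3.237 = 18.31 m.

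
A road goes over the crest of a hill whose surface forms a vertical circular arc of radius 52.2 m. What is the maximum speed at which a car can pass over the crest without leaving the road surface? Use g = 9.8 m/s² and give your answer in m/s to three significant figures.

At the crest the centre of the circle is below the car, so the net downward (centripetal) force is mg − N = mv²/r.
The car leaves the road when N → 0, giving v_max = √(g r) = √(9.8 × 52.2) = 22.62 m/s.

22.6 m/s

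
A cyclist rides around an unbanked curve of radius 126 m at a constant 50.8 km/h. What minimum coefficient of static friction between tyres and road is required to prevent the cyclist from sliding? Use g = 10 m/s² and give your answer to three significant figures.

0.158

v = 50.8/3.6 = 14.11 m/s.
Friction provides the centripetal force: μ_s m g = m v²/r, so μ_s = v²/(g r) = (14.11)²/(10.0 × 126) = 199.1/1260 = 0.1580.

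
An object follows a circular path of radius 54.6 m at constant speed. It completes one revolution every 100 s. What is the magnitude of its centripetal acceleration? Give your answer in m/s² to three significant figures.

0.216 m/s²

v = 2πr/T = 2π × 54.6/100 = 3.431 m/s.
a_c = v²/r = (3.431)²/54.6 = 11.77/54.6 = 0.2156 m/s².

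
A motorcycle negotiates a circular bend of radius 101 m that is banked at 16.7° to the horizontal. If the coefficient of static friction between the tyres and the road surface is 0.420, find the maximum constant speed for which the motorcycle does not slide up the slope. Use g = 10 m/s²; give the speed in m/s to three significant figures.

28.8 m/s

At the maximum speed, friction acts down the slope at its limiting value f = μN. Radially (horizontal, toward centre): N sinθ + μN cosθ = mv²/r. Vertically: N cosθ − μN sinθ = mg.
Dividing: v² = r g (sinθ + μcosθ)/(cosθ − μsinθ).
sinθ + μcosθ = 0.2874 + 0.420×0.9578 = 0.6896; cosθ − μsinθ = 0.9578 − 0.420×0.2874 = 0.8371.
v² = 101 × 10.0 × 0.6896/0.8371 = 832.1 m²/s², so v = 28.85 m/s.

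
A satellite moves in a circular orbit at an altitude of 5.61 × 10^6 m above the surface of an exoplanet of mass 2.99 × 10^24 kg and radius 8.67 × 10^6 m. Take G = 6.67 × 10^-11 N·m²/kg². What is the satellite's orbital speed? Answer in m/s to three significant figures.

3740 m/s

Orbital radius r = R + h = 8.67 × 10^6 + 5.61 × 10^6 = 1.428 × 10^7 m.
Gravity supplies the centripetal force: G M m / r² = m v² / r, so v = √(GM/r).
v = √(6.67 × 10^-11 × 2.99 × 10^24 / 1.428 × 10^7) = √(1.397 × 10^7) = 3737 m/s.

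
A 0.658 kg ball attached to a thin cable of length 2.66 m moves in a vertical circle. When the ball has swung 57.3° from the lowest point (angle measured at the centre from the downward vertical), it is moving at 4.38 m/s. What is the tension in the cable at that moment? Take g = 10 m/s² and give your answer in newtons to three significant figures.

Take the radial direction toward the centre of the circle as positive. The component of the weight along the string toward the centre is −mg cos φ (φ measured from the bottom), so Newton's second law along the string gives T − mg cos φ = m v²/r.
cos 57.3° = 0.5402, so T = m(v²/r + g cos φ) = 0.658 × ((4.38)²/2.66 + 10.0 × 0.5402) = 0.658 × (7.212 + (5.402)) = 0.658 × 12.61 = 8.300 N.

8.30 N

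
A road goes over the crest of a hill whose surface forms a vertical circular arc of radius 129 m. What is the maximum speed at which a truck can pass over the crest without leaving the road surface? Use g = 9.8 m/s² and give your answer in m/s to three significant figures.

At the crest the centre of the circle is below the truck, so the net downward (centripetal) force is mg − N = mv²/r.
The truck leaves the road when N → 0, giving v_max = √(g r) = √(9.8 × 129) = 35.56 m/s.

35.6 m/s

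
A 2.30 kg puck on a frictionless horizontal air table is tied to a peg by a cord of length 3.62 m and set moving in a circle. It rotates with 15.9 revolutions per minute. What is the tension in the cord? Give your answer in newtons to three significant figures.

ω = 15.9 rev/min × 2π/60 = 1.665 rad/s, so v = ωr = 1.665 × 3.62 = 6.027 m/s.
The tension is the only horizontal force, so it supplies the full centripetal force: T = m v²/r = 2.30 × (6.027)²/3.62 = 2.30 × 36.33/3.62 = 23.08 N.

23.1 N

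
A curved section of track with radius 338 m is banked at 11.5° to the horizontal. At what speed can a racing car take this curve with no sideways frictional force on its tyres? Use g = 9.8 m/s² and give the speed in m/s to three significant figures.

26.0 m/s

On a frictionless banked curve, N sinθ = mv²/r and N cosθ = mg, so tanθ = v²/(rg).
v = √(r g tanθ) = √(338 × 9.8 × tan 11.5°) = √(338 × 9.8 × 0.2035) = √673.9 = 25.96 m/s.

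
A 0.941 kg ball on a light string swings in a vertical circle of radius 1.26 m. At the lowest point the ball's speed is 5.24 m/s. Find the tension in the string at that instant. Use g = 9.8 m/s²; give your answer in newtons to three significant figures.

At the lowest point, T points up (toward the centre) and the weight mg points down (away from the centre), so the net inward force is T − mg = mv²/r.
T = m(v²/r + g) = 0.941 × ((5.24)²/1.26 + 9.8) = 0.941 × (21.79 + 9.8) = 0.941 × 31.59 = 29.73 N.

29.7 N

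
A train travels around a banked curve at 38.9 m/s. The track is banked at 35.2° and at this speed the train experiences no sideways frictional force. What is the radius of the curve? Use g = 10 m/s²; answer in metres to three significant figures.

Frictionless banking: tanθ = v²/(rg), so r = v²/(g tanθ).
r = (38.9)²/(10.0 × tan 35.2°) = 1513/(10.0 × 0.7054) = 1513/7.054 = 214.5 m.

215 m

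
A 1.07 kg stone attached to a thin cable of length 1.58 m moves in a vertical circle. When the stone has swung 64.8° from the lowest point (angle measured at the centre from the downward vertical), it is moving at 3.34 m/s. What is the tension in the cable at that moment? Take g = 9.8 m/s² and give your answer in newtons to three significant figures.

12.0 N

Take the radial direction toward the centre of the circle as positive. The component of the weight along the string toward the centre is −mg cos φ (φ measured from the bottom), so Newton's second law along the string gives T − mg cos φ = m v²/r.
cos 64.8° = 0.4258, so T = m(v²/r + g cos φ) = 1.07 × ((3.34)²/1.58 + 9.8 × 0.4258) = 1.07 × (7.061 + (4.173)) = 1.07 × 11.23 = 12.02 N.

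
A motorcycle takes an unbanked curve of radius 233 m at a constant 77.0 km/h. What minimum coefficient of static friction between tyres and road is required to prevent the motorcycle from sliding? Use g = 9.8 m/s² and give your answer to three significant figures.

0.200

v = 77.0/3.6 = 21.39 m/s.
Friction provides the centripetal force: μ_s m g = m v²/r, so μ_s = v²/(g r) = (21.39)²/(9.8 × 233) = 457.5/2283 = 0.2004.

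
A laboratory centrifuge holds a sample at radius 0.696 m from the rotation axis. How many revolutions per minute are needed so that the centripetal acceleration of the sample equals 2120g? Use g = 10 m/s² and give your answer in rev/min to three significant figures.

Require ω²r = 2120g, so ω = √(2120 × 10.0/0.696) = 174.5 rad/s.
In rev/min: ω × 60/(2π) = 174.5 × 60/(2π) = 1667 rev/min.

1670 rev/min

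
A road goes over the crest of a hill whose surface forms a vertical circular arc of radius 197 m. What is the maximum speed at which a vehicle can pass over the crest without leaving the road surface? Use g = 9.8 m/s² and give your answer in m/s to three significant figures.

At the crest the centre of the circle is below the vehicle, so the net downward (centripetal) force is mg − N = mv²/r.
The vehicle leaves the road when N → 0, giving v_max = √(g r) = √(9.8 × 197) = 43.94 m/s.

43.9 m/s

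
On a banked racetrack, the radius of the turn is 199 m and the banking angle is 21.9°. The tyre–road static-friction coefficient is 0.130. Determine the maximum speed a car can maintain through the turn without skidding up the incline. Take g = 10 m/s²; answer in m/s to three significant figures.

33.4 m/s

At the maximum speed, friction acts down the slope at its limiting value f = μN. Radially (horizontal, toward centre): N sinθ + μN cosθ = mv²/r. Vertically: N cosθ − μN sinθ = mg.
Dividing: v² = r g (sinθ + μcosθ)/(cosθ − μsinθ).
sinθ + μcosθ = 0.3730 + 0.130×0.9278 = 0.4936; cosθ − μsinθ = 0.9278 − 0.130×0.3730 = 0.8793.
v² = 199 × 10.0 × 0.4936/0.8793 = 1117 m²/s², so v = 33.42 m/s.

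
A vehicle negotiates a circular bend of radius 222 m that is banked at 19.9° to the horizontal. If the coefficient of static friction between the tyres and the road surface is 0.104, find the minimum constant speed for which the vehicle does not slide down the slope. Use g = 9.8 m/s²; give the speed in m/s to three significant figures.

23.3 m/s

At the minimum speed, friction acts up the slope at its limiting value f = μN. Radially (horizontal, toward centre): N sinθ − μN cosθ = mv²/r. Vertically: N cosθ + μN sinθ = mg.
Dividing: v² = r g (sinθ − μcosθ)/(cosθ + μsinθ).
sinθ − μcosθ = 0.3404 − 0.104×0.9403 = 0.2426; cosθ + μsinθ = 0.9403 + 0.104×0.3404 = 0.9757.
v² = 222 × 9.8 × 0.2426/0.9757 = 540.9 m²/s², so v = 23.26 m/s.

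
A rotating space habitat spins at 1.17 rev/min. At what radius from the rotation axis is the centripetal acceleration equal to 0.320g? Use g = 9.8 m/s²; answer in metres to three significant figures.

ω = 1.17 rev/min × 2π/60 = 0.1225 rad/s.
a_c = ω²r = 0.320g ⇒ r = 0.320 × 9.8 / (0.1225)² = 3.136/0.01501 = 208.9 m.

209 m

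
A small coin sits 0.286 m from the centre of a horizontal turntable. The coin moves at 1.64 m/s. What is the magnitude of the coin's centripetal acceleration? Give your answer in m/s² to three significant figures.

a_c = v²/r = (1.640)²/0.286 = 2.690/0.286 = 9.404 m/s².

9.40 m/s²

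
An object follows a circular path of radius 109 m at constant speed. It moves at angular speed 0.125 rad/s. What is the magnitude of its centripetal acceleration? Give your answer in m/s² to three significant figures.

1.70 m/s²

v = ωr = 0.125 × 109 = 13.62 m/s.
a_c = v²/r = (13.62)²/109 = 185.6/109 = 1.703 m/s².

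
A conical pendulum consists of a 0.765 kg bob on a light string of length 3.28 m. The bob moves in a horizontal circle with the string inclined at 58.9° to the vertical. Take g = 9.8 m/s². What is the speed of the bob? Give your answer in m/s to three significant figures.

The radius of the circle is r = L sinθ = 3.28 × sin 58.9° = 2.809 m.
Horizontally T sinθ = mv²/r and vertically T cosθ = mg, so tanθ = v²/(rg).
v = √(r g tanθ) = √(2.809 × 9.8 × 1.658) = √45.63 = 6.755 m/s.

6.75 m/s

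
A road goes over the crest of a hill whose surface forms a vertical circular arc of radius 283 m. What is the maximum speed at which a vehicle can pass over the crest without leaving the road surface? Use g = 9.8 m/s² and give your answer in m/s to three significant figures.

At the crest the centre of the circle is below the vehicle, so the net downward (centripetal) force is mg − N = mv²/r.
The vehicle leaves the road when N → 0, giving v_max = √(g r) = √(9.8 × 283) = 52.66 m/s.

52.7 m/s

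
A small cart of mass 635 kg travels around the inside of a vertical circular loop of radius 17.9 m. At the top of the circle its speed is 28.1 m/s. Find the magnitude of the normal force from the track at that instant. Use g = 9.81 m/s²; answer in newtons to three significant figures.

At the top, both N and the weight mg point inward (toward the centre), so N + mg = mv²/r.
N = m(v²/r − g) = 635 × ((28.1)²/17.9 − 9.81) = 635 × (44.11 − 9.81) = 635 × 34.30 = 21780 N.

21800 N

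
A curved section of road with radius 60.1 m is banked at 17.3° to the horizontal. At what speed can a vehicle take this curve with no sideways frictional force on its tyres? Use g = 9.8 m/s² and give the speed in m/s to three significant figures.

13.5 m/s

On a frictionless banked curve, N sinθ = mv²/r and N cosθ = mg, so tanθ = v²/(rg).
v = √(r g tanθ) = √(60.1 × 9.8 × tan 17.3°) = √(60.1 × 9.8 × 0.3115) = √183.4 = 13.54 m/s.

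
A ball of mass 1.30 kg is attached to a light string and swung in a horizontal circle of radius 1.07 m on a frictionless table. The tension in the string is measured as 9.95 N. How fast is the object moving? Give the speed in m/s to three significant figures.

2.86 m/s

T = m v²/r ⇒ v = √(T r / m) = √(9.95 × 1.07 / 1.30) = √8.190 = 2.862 m/s.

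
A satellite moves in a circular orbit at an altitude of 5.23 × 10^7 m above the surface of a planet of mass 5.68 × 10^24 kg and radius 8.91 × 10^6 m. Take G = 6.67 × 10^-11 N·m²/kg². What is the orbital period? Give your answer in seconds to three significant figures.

r = R + h = 8.91 × 10^6 + 5.23 × 10^7 = 6.121 × 10^7 m. Gravity provides the centripetal force: G M m / r² = m v² / r ⇒ v = √(GM/r) = 2488 m/s.
T = 2πr/v = 2π × 6.121 × 10^7 / 2488 = 154600 s.

155000 s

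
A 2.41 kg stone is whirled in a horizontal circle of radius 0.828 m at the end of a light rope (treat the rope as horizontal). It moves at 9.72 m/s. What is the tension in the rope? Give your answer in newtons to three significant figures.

275 N

The tension is the only horizontal force, so it supplies the full centripetal force: T = m v²/r = 2.41 × (9.720)²/0.828 = 2.41 × 94.48/0.828 = 275.0 N.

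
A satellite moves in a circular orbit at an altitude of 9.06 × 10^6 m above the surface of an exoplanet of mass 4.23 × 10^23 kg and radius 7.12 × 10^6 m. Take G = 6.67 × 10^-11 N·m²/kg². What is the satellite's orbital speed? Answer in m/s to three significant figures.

Orbital radius r = R + h = 7.12 × 10^6 + 9.06 × 10^6 = 1.618 × 10^7 m.
Gravity supplies the centripetal force: G M m / r² = m v² / r, so v = √(GM/r).
v = √(6.67 × 10^-11 × 4.23 × 10^23 / 1.618 × 10^7) = √(1.744 × 10^6) = 1321 m/s.

1320 m/s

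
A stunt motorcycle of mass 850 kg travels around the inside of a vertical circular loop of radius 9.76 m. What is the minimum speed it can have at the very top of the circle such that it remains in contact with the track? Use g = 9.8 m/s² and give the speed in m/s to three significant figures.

9.78 m/s

At the highest point the centre is directly below, so both the weight and N act inward: N + mg = mv²/r.
At minimum speed N → 0, so mg = mv_min²/r ⇒ v_min = √(g r) = √(9.8 × 9.76) = 9.780 m/s.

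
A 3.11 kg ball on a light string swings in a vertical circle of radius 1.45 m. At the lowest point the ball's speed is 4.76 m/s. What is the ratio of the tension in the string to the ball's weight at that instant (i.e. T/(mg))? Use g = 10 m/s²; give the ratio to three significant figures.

2.56

At the bottom, T − mg = mv²/r, so T = m(v²/r + g) and T/(mg) = v²/(rg) + 1 = (4.76)²/(1.45 × 10.0) + 1 = 1.563 + 1 = 2.563.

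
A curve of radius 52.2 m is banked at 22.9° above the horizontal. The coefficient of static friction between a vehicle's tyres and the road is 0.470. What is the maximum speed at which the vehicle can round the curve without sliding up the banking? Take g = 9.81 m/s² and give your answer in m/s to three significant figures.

At the maximum speed, friction acts down the slope at its limiting value f = μN. Radially (horizontal, toward centre): N sinθ + μN cosθ = mv²/r. Vertically: N cosθ − μN sinθ = mg.
Dividing: v² = r g (sinθ + μcosθ)/(cosθ − μsinθ).
sinθ + μcosθ = 0.3891 + 0.470×0.9212 = 0.8221; cosθ − μsinθ = 0.9212 − 0.470×0.3891 = 0.7383.
v² = 52.2 × 9.81 × 0.8221/0.7383 = 570.2 m²/s², so v = 23.88 m/s.

23.9 m/s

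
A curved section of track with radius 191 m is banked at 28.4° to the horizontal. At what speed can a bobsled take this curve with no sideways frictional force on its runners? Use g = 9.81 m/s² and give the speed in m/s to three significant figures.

On a frictionless banked curve, N sinθ = mv²/r and N cosθ = mg, so tanθ = v²/(rg).
v = √(r g tanθ) = √(191 × 9.81 × tan 28.4°) = √(191 × 9.81 × 0.5407) = √1013 = 31.83 m/s.

31.8 m/s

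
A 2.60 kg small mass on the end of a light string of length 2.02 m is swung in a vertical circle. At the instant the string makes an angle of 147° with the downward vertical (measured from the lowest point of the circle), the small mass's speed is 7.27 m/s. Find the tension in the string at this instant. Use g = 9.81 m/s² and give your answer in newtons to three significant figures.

46.6 N

Take the radial direction toward the centre of the circle as positive. The component of the weight along the string toward the centre is −mg cos φ (φ measured from the bottom), so Newton's second law along the string gives T − mg cos φ = m v²/r.
cos 147° = -0.8387, so T = m(v²/r + g cos φ) = 2.60 × ((7.27)²/2.02 + 9.81 × -0.8387) = 2.60 × (26.16 + (-8.227)) = 2.60 × 17.94 = 46.64 N.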